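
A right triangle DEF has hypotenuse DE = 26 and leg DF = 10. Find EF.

EF = sqrt(26^2 - 10^2) = sqrt(576) = 24

24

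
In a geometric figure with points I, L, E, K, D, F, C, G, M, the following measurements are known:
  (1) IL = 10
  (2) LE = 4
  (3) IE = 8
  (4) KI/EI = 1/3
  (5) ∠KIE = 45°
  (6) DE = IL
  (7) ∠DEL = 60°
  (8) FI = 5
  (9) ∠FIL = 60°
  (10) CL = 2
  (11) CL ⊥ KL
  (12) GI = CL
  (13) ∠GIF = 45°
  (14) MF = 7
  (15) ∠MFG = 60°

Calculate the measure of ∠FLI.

Step 1: By the law of cosines on triangle LIF: LF² = 10² + 5² − 2·10·5·cos(60°) = 75, so LF = 5·√3.
Step 2: By the inverse law of cosines on triangle FLI: cos(∠FLI) = ((5·√3)² + 10² − 5²) / (2·5·√3·10) = 150/173.21 = 0.866, so ∠FLI = 30°.

Therefore, the measure of angle ∠FLI = 30°.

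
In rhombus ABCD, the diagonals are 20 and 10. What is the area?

Area of a rhombus = (d1 * d2) / 2
Area = (20 * 10) / 2
Area = 200 / 2
Area = 100

100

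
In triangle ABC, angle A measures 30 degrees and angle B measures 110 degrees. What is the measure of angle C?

The interior angles sum to 180°: angle C = 180 - 30 - 110 = 40°.
The triangle is obtuse (angles 30°, 110°, 40°).

40 degrees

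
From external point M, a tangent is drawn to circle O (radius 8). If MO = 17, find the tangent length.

Let T be the point of tangency. Then OT ⊥ MT (radius ⊥ tangent).
In right triangle OTM: OM² = OT² + MT²
17² = 8² + MT²
MT² = 225, MT = 15

15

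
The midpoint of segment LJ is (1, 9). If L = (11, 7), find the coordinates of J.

Using the midpoint formula: M = ((x1 + x2)/2, (y1 + y2)/2)
We know M = (1, 9) and L = (11, 7)
For x: 1 = (11 + x2)/2, so x2 = 2*1 - 11 = -9
For y: 9 = (7 + y2)/2, so y2 = 2*9 - 7 = 11
J = (-9, 11)

(-9, 11)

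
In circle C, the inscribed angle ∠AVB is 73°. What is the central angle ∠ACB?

By the inscribed angle theorem, the central angle is twice the inscribed angle.
Central angle = 2 × 73° = 146°

146°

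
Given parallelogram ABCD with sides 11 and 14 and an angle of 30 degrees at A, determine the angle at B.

In a parallelogram, consecutive angles are supplementary (sum to 180°).
angle B = 180 - angle A
angle B = 180 - 30
angle B = 150 degrees

150 degrees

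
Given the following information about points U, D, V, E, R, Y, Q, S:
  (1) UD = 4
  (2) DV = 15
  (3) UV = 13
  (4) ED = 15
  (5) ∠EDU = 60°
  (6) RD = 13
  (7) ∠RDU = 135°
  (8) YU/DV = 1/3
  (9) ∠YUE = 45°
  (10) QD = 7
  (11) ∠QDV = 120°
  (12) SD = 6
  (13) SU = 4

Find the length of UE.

Step 1: By the law of cosines on triangle UDE: UE² = 4² + 15² − 2·4·15·cos(60°) = 181, so UE = √181.

Therefore, the length of UE = √181.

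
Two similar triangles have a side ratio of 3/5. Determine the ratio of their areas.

Area ratio = (side ratio)^2 = (3/5)^2 = 9:25.

9:25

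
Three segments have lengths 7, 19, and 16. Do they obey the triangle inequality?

Check all three triangle inequalities:
7 + 19 = 26 > 16 ✓
7 + 16 = 23 > 19 ✓
19 + 16 = 35 > 7 ✓
All conditions hold, so these sides form a valid triangle.

Yes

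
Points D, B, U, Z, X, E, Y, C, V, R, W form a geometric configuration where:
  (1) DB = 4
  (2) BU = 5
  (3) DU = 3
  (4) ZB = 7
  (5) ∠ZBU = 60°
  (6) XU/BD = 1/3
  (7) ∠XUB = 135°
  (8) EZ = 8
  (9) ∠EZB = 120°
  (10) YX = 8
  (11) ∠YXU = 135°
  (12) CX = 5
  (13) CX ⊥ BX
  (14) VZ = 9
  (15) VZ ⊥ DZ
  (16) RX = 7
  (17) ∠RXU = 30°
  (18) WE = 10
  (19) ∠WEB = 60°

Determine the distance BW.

Step 1: By the law of cosines on triangle BZE: BE² = 7² + 8² − 2·7·8·cos(120°) = 169, so BE = 13.
Step 2: By the law of cosines on triangle BEW: BW² = 13² + 10² − 2·13·10·cos(60°) = 139, so BW = √139.

Therefore, the length of BW = √139.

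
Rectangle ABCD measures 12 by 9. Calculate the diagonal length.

A rectangle's diagonal splits it into two right triangles, with the diagonal as the hypotenuse.
By the Pythagorean theorem, d^2 = 12^2 + 9^2 = 225.
Therefore d = sqrt(225) = 15.

15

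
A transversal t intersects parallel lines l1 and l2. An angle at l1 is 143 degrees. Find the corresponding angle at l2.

Corresponding angles formed by parallel lines and a transversal are equal.
The given angle is 143 degrees.
The corresponding angle = 143 degrees.

143 degrees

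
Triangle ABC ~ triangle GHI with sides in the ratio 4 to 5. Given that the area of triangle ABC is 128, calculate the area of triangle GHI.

Area ratio = (4/5)^2 = 16/25. Area of GHI = 128 * 25/16 = 200.

200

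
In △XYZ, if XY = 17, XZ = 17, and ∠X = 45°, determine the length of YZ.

By the law of cosines: YZ^2 = XY^2 + XZ^2 - 2*XY*XZ*cos(X)
YZ^2 = 17^2 + 17^2 - 2*17*17*cos(45°)
YZ^2 = 289 + 289 - 578*(sqrt(2)/2)
YZ^2 = 578 - 289*sqrt(2)
YZ = 17*sqrt(2 - sqrt(2))

17*sqrt(2 - sqrt(2))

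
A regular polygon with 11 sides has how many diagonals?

Total line segments between 11 vertices = C(11,2) = 55.
Subtract the 11 sides: 55 - 11 = 44 diagonals.

44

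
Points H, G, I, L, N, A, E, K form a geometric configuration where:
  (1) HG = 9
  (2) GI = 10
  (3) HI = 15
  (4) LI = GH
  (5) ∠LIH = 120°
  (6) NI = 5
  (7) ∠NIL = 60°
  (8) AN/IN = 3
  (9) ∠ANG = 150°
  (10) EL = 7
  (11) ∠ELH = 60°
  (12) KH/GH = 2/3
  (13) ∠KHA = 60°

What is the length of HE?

From the given relations: LI = GH = 9.
Step 1: By the law of cosines on triangle LIH: LH² = 9² + 15² − 2·9·15·cos(120°) = 441, so LH = 21.
Step 2: By the law of cosines on triangle HLE: HE² = 21² + 7² − 2·21·7·cos(60°) = 343, so HE = 7·√7.

Therefore, the length of HE = 7·√7.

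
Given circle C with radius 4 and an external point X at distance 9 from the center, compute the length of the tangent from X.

Let T be the point of tangency. Then CT ⊥ XT (radius ⊥ tangent).
In right triangle CTX: CX² = CT² + XT²
9² = 4² + XT²
XT² = 65, XT = sqrt(65)

sqrt(65)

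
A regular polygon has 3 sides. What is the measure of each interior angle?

Each interior angle of a regular n-gon is (n - 2) * 180 / n.
For n = 3: (3 - 2) * 180 / 3 = 180/3 = 60 degrees.

60 degrees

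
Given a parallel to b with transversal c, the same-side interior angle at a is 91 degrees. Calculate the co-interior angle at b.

Co-interior (same-side interior) angles are between the parallel lines on the same side of the transversal.
Unlike corresponding or alternate interior angles, they are supplementary rather than equal.
So the angle = 180 - 91 = 89 degrees.

89 degrees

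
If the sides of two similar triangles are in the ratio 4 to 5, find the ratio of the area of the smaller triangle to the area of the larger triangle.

Area scales with the square of linear dimensions. If every length is multiplied by 4/5, then the area is multiplied by (4/5)^2 = 16/25.
The area ratio is 16:25.

16:25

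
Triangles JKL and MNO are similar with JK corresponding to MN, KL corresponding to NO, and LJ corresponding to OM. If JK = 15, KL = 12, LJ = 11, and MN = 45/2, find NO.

Similar triangles have proportional sides. Setting up the proportion:
MN / JK = NO / KL
45/2 / 15 = NO / 12
NO = 12 * 45/2 / 15 = 18.

18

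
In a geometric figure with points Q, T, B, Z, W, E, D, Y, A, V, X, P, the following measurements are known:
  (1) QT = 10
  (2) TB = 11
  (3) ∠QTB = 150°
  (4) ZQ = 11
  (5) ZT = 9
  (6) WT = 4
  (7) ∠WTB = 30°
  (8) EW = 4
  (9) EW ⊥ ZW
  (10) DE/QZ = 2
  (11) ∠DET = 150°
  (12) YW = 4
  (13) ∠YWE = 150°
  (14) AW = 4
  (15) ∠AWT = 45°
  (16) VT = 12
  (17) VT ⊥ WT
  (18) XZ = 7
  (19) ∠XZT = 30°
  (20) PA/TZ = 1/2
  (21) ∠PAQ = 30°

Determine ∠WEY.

Step 1: By the law of cosines on triangle EWY: EY² = 4² + 4² − 2·4·4·cos(150°) = 59.71, so EY ≈ 7.73.
Step 2: By the inverse law of cosines on triangle WEY: cos(∠WEY) = (4² + 7.73² − 4²) / (2·4·7.73) = 59.71/61.82 = 0.9659, so ∠WEY = 15°.

Therefore, the measure of angle ∠WEY = 15°.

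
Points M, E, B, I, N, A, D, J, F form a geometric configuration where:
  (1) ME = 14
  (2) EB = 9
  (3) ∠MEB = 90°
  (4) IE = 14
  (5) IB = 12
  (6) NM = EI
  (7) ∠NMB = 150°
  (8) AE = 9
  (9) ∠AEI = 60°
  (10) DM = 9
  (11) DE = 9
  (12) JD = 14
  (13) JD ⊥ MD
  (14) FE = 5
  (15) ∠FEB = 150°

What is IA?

Step 1: By the law of cosines on triangle IEA: IA² = 14² + 9² − 2·14·9·cos(60°) = 151, so IA = √151.

Therefore, the length of IA = √151.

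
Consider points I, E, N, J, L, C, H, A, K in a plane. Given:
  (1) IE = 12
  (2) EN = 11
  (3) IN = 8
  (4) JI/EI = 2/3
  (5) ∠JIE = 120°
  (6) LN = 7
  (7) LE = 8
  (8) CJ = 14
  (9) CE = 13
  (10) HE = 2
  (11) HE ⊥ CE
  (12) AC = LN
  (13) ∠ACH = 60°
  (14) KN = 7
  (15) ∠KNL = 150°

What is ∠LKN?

Step 1: By the law of cosines on triangle KNL: KL² = 7² + 7² − 2·7·7·cos(150°) = 182.87, so KL ≈ 13.52.
Step 2: By the inverse law of cosines on triangle LKN: cos(∠LKN) = (13.52² + 7² − 7²) / (2·13.52·7) = 182.87/189.32 = 0.9659, so ∠LKN = 15°.

Therefore, the measure of angle ∠LKN = 15°.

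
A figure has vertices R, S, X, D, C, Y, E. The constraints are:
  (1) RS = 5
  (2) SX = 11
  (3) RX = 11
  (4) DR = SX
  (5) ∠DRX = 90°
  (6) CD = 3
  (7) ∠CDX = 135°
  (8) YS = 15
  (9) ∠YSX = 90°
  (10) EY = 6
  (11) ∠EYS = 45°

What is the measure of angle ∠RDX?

From the given relations: DR = SX = 11.
Step 1: By the law of cosines on triangle DRX: DX² = 11² + 11² − 2·11·11·cos(90°) = 242, so DX = 11·√2.
Step 2: By the inverse law of cosines on triangle RDX: cos(∠RDX) = (11² + (11·√2)² − 11²) / (2·11·11·√2) = 242/342.24 = 0.7071, so ∠RDX = 45°.

Therefore, the measure of angle ∠RDX = 45°.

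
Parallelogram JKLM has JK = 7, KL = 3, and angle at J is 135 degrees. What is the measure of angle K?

Consecutive angles are supplementary: angle K = 180 - 135 = 45 degrees.

45 degrees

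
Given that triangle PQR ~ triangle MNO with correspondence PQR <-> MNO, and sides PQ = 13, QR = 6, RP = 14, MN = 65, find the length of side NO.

Since the triangles are similar, the ratio of corresponding sides is constant.
Scale factor k = MN / PQ = 65 / 13 = 5
NO = k * QR = 5 * 6 = 30

30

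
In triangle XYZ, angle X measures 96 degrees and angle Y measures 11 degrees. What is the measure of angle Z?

By the triangle angle sum property, the three interior angles of any triangle add up to 180°.
We know angle X = 96° and angle Y = 11°, so their sum is 107°.
Therefore angle Z = 180° - 107° = 73°.

73 degrees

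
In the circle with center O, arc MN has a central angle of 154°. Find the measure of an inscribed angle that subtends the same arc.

Inscribed angle = 154° / 2 = 77° (inscribed angle theorem).

77°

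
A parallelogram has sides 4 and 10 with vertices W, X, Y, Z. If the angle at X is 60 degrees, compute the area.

Area = a * b * sin(theta)
Area = 4 * 10 * sin(60 degrees)
Area = 40 * sqrt(3)/2
Area = 20*sqrt(3)

20*sqrt(3)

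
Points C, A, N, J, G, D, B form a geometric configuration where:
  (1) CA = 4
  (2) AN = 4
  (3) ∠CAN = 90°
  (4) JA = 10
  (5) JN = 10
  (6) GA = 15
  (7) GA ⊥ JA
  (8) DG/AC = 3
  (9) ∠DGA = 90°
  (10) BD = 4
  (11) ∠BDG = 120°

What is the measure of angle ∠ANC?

Step 1: By the law of cosines on triangle NAC: NC² = 4² + 4² − 2·4·4·cos(90°) = 32, so NC = 4·√2.
Step 2: By the inverse law of cosines on triangle ANC: cos(∠ANC) = (4² + (4·√2)² − 4²) / (2·4·4·√2) = 32/45.25 = 0.7071, so ∠ANC = 45°.

Therefore, the measure of angle ∠ANC = 45°.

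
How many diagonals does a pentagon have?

Each of the 5 vertices connects to 2 non-adjacent vertices via diagonals.
Total connections = 5 × 2 = 10, but each diagonal is counted twice.
Number of diagonals = 10 / 2 = 5.

5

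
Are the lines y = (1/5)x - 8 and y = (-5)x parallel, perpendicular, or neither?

Slope of line 1: m1 = 1/5
Slope of line 2: m2 = -5
m1 * m2 = (1/5) * (-5) = -1 = -1, so the lines are perpendicular.

Perpendicular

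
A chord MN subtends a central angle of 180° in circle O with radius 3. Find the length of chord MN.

Chord = 2(3) sin(90°) = 6

6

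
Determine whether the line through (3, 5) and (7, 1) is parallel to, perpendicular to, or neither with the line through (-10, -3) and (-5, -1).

Slope of line 1: m1 = (1 - 5)/(7 - 3) = -4/4 = -1
Slope of line 2: m2 = (-1 - -3)/(-5 - -10) = 2/5 = 2/5
For parallel lines we need equal slopes: -1 != 2/5.
For perpendicular lines we need m1*m2 = -1: (-1)(2/5) = -2/5 != -1.
Since neither condition holds, the lines are neither parallel nor perpendicular.

Neither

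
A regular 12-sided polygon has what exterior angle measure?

Each exterior angle of a regular n-gon is 360 / n.
For n = 12: 360 / 12 = 30 degrees.

30 degrees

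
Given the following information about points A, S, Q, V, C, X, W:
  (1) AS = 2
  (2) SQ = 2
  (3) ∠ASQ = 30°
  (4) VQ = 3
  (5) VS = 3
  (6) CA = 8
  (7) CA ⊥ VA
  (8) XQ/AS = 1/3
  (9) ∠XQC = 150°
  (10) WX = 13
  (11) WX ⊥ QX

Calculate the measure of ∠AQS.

Step 1: By the law of cosines on triangle QSA: QA² = 2² + 2² − 2·2·2·cos(30°) = 1.07, so QA ≈ 1.04.
Step 2: By the inverse law of cosines on triangle AQS: cos(∠AQS) = (1.04² + 2² − 2²) / (2·1.04·2) = 1.07/4.14 = 0.2588, so ∠AQS = 75°.

Therefore, the measure of angle ∠AQS = 75°.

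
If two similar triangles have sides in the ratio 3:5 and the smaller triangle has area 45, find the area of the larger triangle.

For similar figures, the area ratio equals the square of the side ratio.
Side ratio (the smaller triangle to the larger triangle) = 3:5, so area ratio = 3^2:5^2 = 9:25.
If the area of the smaller triangle is 45, then the area of the larger triangle = 45 * (25/9) = 125.

125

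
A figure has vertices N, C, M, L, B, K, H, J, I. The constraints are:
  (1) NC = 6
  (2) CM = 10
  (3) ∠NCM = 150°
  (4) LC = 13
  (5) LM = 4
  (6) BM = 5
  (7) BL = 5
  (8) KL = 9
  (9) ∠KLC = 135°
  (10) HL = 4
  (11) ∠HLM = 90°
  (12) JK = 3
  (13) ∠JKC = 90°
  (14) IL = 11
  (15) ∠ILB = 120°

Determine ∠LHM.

Step 1: By the law of cosines on triangle HLM: HM² = 4² + 4² − 2·4·4·cos(90°) = 32, so HM = 4·√2.
Step 2: By the inverse law of cosines on triangle LHM: cos(∠LHM) = (4² + (4·√2)² − 4²) / (2·4·4·√2) = 32/45.25 = 0.7071, so ∠LHM = 45°.

Therefore, the measure of angle ∠LHM = 45°.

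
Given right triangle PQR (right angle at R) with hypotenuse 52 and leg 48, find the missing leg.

By the Pythagorean theorem: QR^2 = PQ^2 - PR^2
QR^2 = 52^2 - 48^2 = 2704 - 2304 = 400
QR = sqrt(400) = 20

20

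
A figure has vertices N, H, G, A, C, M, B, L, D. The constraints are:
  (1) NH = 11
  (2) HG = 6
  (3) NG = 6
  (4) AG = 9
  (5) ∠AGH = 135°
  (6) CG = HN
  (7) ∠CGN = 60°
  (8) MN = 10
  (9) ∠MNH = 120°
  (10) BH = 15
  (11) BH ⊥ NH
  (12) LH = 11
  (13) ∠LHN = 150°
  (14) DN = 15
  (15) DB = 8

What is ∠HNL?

Step 1: By the law of cosines on triangle NHL: NL² = 11² + 11² − 2·11·11·cos(150°) = 451.58, so NL ≈ 21.25.
Step 2: By the inverse law of cosines on triangle HNL: cos(∠HNL) = (11² + 21.25² − 11²) / (2·11·21.25) = 451.58/467.51 = 0.9659, so ∠HNL = 15°.

Therefore, the measure of angle ∠HNL = 15°.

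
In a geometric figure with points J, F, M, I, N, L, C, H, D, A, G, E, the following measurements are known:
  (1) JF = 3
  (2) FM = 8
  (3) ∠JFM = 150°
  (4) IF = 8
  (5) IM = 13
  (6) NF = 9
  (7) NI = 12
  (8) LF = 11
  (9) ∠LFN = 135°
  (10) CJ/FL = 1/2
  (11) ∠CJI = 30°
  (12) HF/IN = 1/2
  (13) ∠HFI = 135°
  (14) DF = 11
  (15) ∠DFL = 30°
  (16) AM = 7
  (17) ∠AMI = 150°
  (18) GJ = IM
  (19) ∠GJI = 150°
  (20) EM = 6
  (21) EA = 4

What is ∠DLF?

Step 1: By the law of cosines on triangle LFD: LD² = 11² + 11² − 2·11·11·cos(30°) = 32.42, so LD ≈ 5.69.
Step 2: By the inverse law of cosines on triangle DLF: cos(∠DLF) = (5.69² + 11² − 11²) / (2·5.69·11) = 32.42/125.27 = 0.2588, so ∠DLF = 75°.

Therefore, the measure of angle ∠DLF = 75°.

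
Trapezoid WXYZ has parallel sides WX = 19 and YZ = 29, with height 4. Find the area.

A trapezoid's area equals the midsegment times the height.
The midsegment is (19 + 29) / 2 = 24.
Area = 24 * 4 = 96.

96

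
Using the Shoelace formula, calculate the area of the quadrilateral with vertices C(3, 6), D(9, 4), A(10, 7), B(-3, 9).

Shoelace: sum of cross terms = 47, Area = (1/2)|47| = 47/2

47/2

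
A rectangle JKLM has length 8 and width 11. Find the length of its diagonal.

d = sqrt(8^2 + 11^2) = sqrt(185)

sqrt(185)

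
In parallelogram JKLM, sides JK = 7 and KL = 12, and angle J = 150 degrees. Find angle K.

Consecutive angles are supplementary: angle K = 180 - 150 = 30 degrees.

30 degrees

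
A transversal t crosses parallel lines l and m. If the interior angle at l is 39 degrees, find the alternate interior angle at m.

Alternate interior angles lie on opposite sides of the transversal, between the parallel lines.
By the alternate interior angle theorem, they are equal: 39 degrees.

39 degrees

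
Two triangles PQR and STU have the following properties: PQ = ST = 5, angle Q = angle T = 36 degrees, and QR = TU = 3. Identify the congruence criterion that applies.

The given information provides:
PQ = ST = 5, angle Q = angle T = 36 degrees, and QR = TU = 3
This matches the SAS congruence theorem.
Two pairs of corresponding sides and the included angle are equal (Side-Angle-Side).

SAS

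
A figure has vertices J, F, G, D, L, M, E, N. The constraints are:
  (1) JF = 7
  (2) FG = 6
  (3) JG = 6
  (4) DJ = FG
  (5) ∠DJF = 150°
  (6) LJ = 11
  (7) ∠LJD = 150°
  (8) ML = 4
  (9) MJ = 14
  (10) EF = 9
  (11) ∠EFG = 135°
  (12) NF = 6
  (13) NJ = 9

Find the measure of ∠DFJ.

From the given relations: DJ = FG = 6.
Step 1: By the law of cosines on triangle FJD: FD² = 7² + 6² − 2·7·6·cos(150°) = 157.75, so FD ≈ 12.56.
Step 2: By the inverse law of cosines on triangle DFJ: cos(∠DFJ) = (12.56² + 7² − 6²) / (2·12.56·7) = 170.75/175.84 = 0.9711, so ∠DFJ = 13.82°.

Therefore, the measure of angle ∠DFJ = 13.82°.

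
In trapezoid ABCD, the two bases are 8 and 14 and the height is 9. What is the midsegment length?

midsegment = (8 + 14) / 2 = 22 / 2 = 11

11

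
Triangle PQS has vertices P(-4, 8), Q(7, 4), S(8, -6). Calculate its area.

Shoelace: Area = (1/2)|-4(4--6) + 7(-6-8) + 8(8-4)| = (1/2)(106) = 53

53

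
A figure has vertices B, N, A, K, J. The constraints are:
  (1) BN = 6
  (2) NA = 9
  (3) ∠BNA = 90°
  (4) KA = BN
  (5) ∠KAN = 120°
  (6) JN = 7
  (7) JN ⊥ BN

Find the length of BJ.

Step 1: By the law of cosines on triangle BNJ: BJ² = 6² + 7² − 2·6·7·cos(90°) = 85, so BJ = √85.

Therefore, the length of BJ = √85.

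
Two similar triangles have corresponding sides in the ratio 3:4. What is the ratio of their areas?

The ratio of areas of similar triangles equals the square of the side ratio.
Side ratio = 3:4
Area ratio = (3/4)^2 = 9/16 = 9:16

9:16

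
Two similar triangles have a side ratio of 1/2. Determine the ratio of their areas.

Area scales with the square of linear dimensions. If every length is multiplied by 1/2, then the area is multiplied by (1/2)^2 = 1/4.
The area ratio is 1:4.

1:4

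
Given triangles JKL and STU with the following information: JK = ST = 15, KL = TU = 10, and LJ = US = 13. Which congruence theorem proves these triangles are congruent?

The given information matches SSS: All three pairs of corresponding sides are equal (Side-Side-Side).

SSS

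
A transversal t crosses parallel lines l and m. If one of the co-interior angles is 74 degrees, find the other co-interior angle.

Co-interior angles sum to 180: 180 - 74 = 106 degrees.

106 degrees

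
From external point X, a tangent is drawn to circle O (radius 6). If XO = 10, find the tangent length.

tangent = √(d² - r²) = √(10² - 6²) = √(100 - 36) = √64 = 8

8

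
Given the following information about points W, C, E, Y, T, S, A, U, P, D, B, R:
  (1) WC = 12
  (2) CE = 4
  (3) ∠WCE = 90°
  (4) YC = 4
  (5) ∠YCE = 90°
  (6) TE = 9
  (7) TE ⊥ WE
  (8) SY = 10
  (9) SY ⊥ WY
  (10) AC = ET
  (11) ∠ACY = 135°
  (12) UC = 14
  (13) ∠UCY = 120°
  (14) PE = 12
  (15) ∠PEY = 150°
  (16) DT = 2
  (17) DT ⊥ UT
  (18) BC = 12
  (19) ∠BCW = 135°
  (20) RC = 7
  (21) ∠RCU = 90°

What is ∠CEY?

Step 1: By the law of cosines on triangle ECY: EY² = 4² + 4² − 2·4·4·cos(90°) = 32, so EY = 4·√2.
Step 2: By the inverse law of cosines on triangle CEY: cos(∠CEY) = (4² + (4·√2)² − 4²) / (2·4·4·√2) = 32/45.25 = 0.7071, so ∠CEY = 45°.

Therefore, the measure of angle ∠CEY = 45°.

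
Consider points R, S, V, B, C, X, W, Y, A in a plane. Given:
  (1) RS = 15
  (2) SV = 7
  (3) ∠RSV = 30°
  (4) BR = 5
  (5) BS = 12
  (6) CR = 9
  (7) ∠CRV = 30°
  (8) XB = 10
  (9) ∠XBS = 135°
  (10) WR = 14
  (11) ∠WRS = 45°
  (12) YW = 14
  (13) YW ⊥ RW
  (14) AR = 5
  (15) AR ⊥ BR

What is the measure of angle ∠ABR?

Step 1: By the law of cosines on triangle BRA: BA² = 5² + 5² − 2·5·5·cos(90°) = 50, so BA = 5·√2.
Step 2: By the inverse law of cosines on triangle ABR: cos(∠ABR) = ((5·√2)² + 5² − 5²) / (2·5·√2·5) = 50/70.71 = 0.7071, so ∠ABR = 45°.

Therefore, the measure of angle ∠ABR = 45°.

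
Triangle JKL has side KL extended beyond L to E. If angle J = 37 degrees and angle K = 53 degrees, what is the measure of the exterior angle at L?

Exterior angle = 37 + 53 = 90 degrees (exterior angle theorem).

90 degrees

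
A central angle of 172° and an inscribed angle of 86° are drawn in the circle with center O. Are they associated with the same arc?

By the inscribed angle theorem, if both angles subtend the same arc, the inscribed angle must be half the central angle.
Half of 172° = 86°, which equals the given inscribed angle of 86°.
Therefore, yes, they correspond to the same arc.

Yes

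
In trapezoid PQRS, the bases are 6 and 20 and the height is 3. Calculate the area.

A trapezoid's area equals the midsegment times the height.
The midsegment is (6 + 20) / 2 = 13.
Area = 13 * 3 = 39.

39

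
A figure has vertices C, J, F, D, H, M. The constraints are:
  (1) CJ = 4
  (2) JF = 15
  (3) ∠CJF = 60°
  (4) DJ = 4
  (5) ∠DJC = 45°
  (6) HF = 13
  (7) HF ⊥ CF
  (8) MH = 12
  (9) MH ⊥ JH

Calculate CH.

Step 1: By the law of cosines on triangle FJC: FC² = 15² + 4² − 2·15·4·cos(60°) = 181, so FC = √181.
Step 2: By the law of cosines on triangle CFH: CH² = √181² + 13² − 2·√181·13·cos(90°) = 350, so CH = 5·√14.

Therefore, the length of CH = 5·√14.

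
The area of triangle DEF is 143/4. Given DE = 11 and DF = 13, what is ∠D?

sin(C) = 2 * 143/4 / (11 * 13) = 1/2, so C = arcsin(1/2) = 30°.
Since sin(180° - C) = sin(C), the obtuse angle 150° gives the same area, so C = 30° or C = 150°.

30° or 150°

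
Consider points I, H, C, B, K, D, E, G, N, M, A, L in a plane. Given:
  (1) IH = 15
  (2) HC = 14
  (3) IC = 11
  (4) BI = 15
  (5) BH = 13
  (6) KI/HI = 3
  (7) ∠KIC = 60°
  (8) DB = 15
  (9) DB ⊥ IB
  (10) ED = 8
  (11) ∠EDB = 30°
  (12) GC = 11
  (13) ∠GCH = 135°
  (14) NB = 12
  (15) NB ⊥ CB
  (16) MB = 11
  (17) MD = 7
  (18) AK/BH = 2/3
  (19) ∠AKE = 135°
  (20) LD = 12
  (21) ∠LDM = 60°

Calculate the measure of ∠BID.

Step 1: By the law of cosines on triangle IBD: ID² = 15² + 15² − 2·15·15·cos(90°) = 450, so ID = 15·√2.
Step 2: By the inverse law of cosines on triangle BID: cos(∠BID) = (15² + (15·√2)² − 15²) / (2·15·15·√2) = 450/636.4 = 0.7071, so ∠BID = 45°.

Therefore, the measure of angle ∠BID = 45°.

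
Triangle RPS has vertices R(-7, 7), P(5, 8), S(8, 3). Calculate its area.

Shoelace: Area = (1/2)|-7(8-3) + 5(3-7) + 8(7-8)| = (1/2)(63) = 63/2

63/2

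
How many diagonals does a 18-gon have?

The number of diagonals in an n-gon is n(n - 3)/2.
For n = 18: 18(18 - 3)/2 = 18 × 15 / 2 = 135.

135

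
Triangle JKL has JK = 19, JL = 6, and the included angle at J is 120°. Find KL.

Law of cosines: KL^2 = 19^2 + 6^2 - 2(19)(6)cos(120°) = 511, so KL = sqrt(511).

sqrt(511)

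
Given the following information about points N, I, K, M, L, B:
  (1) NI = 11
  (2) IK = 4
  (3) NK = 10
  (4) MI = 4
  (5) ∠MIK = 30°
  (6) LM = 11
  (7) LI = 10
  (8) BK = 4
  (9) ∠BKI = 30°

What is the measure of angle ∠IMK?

Step 1: By the law of cosines on triangle MIK: MK² = 4² + 4² − 2·4·4·cos(30°) = 4.29, so MK ≈ 2.07.
Step 2: By the inverse law of cosines on triangle IMK: cos(∠IMK) = (4² + 2.07² − 4²) / (2·4·2.07) = 4.29/16.56 = 0.2588, so ∠IMK = 75°.

Therefore, the measure of angle ∠IMK = 75°.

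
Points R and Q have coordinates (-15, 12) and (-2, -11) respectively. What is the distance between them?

d = sqrt((-2 - -15)^2 + (-11 - 12)^2)
d = sqrt(13^2 + -23^2)
d = sqrt(169 + 529)
d = sqrt(698)

sqrt(698)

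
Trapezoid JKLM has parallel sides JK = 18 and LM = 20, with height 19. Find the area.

Area = (18 + 20) * 19 / 2 = 722 / 2 = 361

361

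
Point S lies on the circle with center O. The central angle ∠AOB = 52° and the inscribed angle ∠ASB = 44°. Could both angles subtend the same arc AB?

By the inscribed angle theorem, the inscribed angle for a central angle of 52° should be 52° / 2 = 26°.
The given inscribed angle is 44°, which does not equal 26°.
Therefore, no, they do not correspond to the same arc.

No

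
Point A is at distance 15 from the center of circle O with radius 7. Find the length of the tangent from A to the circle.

tangent = √(d² - r²) = √(15² - 7²) = √(225 - 49) = √176 = 4*sqrt(11)

4*sqrt(11)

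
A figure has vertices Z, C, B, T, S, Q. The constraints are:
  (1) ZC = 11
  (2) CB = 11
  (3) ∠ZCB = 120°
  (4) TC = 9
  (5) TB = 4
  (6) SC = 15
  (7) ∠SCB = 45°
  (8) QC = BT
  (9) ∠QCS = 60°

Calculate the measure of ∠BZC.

Step 1: By the law of cosines on triangle ZCB: ZB² = 11² + 11² − 2·11·11·cos(120°) = 363, so ZB = 11·√3.
Step 2: By the inverse law of cosines on triangle BZC: cos(∠BZC) = ((11·√3)² + 11² − 11²) / (2·11·√3·11) = 363/419.16 = 0.866, so ∠BZC = 30°.

Therefore, the measure of angle ∠BZC = 30°.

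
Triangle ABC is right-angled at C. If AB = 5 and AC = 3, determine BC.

Rearranging the Pythagorean theorem to solve for the unknown leg:
leg^2 = hypotenuse^2 - known_leg^2 = 25 - 9 = 16
leg = sqrt(16) = 4.

4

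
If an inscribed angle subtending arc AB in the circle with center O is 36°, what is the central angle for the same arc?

Central angle = 2 × 36° = 72° (inscribed angle theorem).

72°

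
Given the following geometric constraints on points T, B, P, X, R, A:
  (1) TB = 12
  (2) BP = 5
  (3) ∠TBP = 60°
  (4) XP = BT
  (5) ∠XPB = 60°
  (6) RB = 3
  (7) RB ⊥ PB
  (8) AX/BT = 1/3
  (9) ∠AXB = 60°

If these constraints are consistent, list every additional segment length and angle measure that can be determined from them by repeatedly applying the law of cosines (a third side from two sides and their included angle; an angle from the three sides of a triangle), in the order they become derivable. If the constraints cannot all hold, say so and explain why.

The constraints are consistent. Derivable facts, in order:
After 1 step:
- BX = √109
- PR = √34
- TP = √109
After 2 steps:
- BA ≈ 9.12
- ∠BPR = 30.96°
- ∠BPT = 95.5°
- ∠BRP = 59.04°
- ∠BTP = 24.5°
- ∠BXP = 24.5°
- ∠PBX = 95.5°
After 3 steps:
- ∠ABX = 22.31°
- ∠BAX = 97.69°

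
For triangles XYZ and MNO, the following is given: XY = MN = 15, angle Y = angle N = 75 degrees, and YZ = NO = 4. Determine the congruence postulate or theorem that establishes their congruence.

The given information provides:
XY = MN = 15, angle Y = angle N = 75 degrees, and YZ = NO = 4
This matches the SAS congruence theorem.
Two pairs of corresponding sides and the included angle are equal (Side-Angle-Side).

SAS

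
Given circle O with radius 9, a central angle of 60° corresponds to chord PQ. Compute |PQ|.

Drop a perpendicular from the center to the chord, bisecting both the chord and the central angle.
Each half-chord = r sin(θ/2) = 9 sin(30°).
The full chord = 2 × 9 × sin(30°) = 9.

9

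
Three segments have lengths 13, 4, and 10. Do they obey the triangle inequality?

For three segments to close into a triangle, no single side can be as long as the other two combined.
The longest side is 13, and 4 + 10 = 14 > 13.
A triangle can be formed.

Yes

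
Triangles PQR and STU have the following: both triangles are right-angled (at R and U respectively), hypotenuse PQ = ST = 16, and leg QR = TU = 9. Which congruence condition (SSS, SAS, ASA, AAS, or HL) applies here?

Consider the given information: both triangles are right-angled (at R and U respectively), hypotenuse PQ = ST = 16, and leg QR = TU = 9
This is not SSS or AAS: SSS requires all three pairs of sides, but we don't have that. AAS requires two angles and a non-included side.
The correct criterion is HL. The hypotenuse and one leg of two right triangles are equal (Hypotenuse-Leg).

HL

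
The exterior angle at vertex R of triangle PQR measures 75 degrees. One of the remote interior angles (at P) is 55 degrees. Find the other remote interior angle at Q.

By the exterior angle theorem: exterior angle = sum of remote interior angles.
75 = 55 + angle Q
angle Q = 75 - 55 = 20 degrees

20 degrees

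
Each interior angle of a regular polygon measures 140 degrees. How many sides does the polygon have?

The exterior angle is the supplement of the interior angle: 180 - 140 = 40 degrees.
Since the exterior angles of any convex polygon sum to 360 degrees, the number of sides is 360 / 40 = 9.

9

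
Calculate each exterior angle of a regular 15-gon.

Each exterior angle of a regular n-gon is 360 / n.
For n = 15: 360 / 15 = 24 degrees.

24 degrees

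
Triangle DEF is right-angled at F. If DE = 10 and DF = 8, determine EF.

Rearranging the Pythagorean theorem to solve for the unknown leg:
leg^2 = hypotenuse^2 - known_leg^2 = 100 - 64 = 36
leg = sqrt(36) = 6.

6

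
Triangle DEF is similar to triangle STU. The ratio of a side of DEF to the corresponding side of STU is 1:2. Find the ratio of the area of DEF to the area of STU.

The ratio of areas of similar triangles equals the square of the side ratio.
Side ratio = 1:2
Area ratio = (1/2)^2 = 1/4 = 1:4

1:4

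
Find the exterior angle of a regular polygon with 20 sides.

Each exterior angle of a regular n-gon is 360 / n.
For n = 20: 360 / 20 = 18 degrees.

18 degrees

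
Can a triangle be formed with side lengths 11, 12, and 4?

Yes.
The triangle inequality requires that the sum of any two sides exceeds the third.
Here 4 + 11 = 15 > 12, so the condition is met.

Yes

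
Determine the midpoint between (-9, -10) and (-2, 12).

The midpoint is the average of the coordinates:
x: (-9 + -2)/2 = -11/2
y: (-10 + 12)/2 = 1
Midpoint = (-11/2, 1)

(-11/2, 1)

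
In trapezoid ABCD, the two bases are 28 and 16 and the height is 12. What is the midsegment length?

midsegment = (28 + 16) / 2 = 44 / 2 = 22

22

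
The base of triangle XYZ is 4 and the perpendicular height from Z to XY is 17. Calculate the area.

Area = (1/2)(4)(17) = 34

34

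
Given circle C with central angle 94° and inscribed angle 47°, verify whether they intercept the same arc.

By the inscribed angle theorem, if both angles subtend the same arc, the inscribed angle must be half the central angle.
Half of 94° = 47°, which equals the given inscribed angle of 47°.
Therefore, yes, they correspond to the same arc.

Yes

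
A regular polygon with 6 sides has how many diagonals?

Total line segments between 6 vertices = C(6,2) = 15.
Subtract the 6 sides: 15 - 6 = 9 diagonals.

9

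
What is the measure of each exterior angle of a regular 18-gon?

Each exterior angle of a regular n-gon is 360 / n.
For n = 18: 360 / 18 = 20 degrees.

20 degrees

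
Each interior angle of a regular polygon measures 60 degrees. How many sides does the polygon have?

Exterior angle = 180 - 60 = 120. n = 360 / 120 = 3.

3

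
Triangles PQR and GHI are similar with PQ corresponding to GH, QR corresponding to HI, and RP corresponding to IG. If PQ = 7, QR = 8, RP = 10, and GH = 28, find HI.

k = 28/7 = 4. HI = 4 * 8 = 32.

32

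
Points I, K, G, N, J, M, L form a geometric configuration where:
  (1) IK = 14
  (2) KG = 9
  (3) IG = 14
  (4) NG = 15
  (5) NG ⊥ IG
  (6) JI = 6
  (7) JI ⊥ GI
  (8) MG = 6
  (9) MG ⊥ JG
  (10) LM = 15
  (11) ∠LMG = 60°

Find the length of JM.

Step 1: By the law of cosines on triangle JIG: JG² = 6² + 14² − 2·6·14·cos(90°) = 232, so JG = 2·√58.
Step 2: By the law of cosines on triangle JGM: JM² = (2·√58)² + 6² − 2·2·√58·6·cos(90°) = 268, so JM = 2·√67.

Therefore, the length of JM = 2·√67.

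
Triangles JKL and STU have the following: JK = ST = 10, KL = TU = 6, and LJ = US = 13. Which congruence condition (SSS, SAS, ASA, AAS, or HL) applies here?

Consider the given information: JK = ST = 10, KL = TU = 6, and LJ = US = 13
This is not SAS or AAS: SAS requires two sides and the included angle between them. AAS requires two angles and a non-included side.
The correct criterion is SSS. All three pairs of corresponding sides are equal (Side-Side-Side).

SSS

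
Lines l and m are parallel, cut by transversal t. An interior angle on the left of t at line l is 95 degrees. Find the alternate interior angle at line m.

Alternate interior angles are equal: 95 degrees.

95 degrees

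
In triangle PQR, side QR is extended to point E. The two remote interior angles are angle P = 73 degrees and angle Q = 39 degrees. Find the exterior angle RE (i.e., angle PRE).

The interior angle at R is 180 - 73 - 39 = 68 degrees.
The exterior angle and interior angle at R are supplementary:
Exterior angle = 180 - 68 = 112 degrees.

112 degrees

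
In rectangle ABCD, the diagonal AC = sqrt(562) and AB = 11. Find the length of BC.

Using the Pythagorean theorem: d^2 = a^2 + b^2
b^2 = d^2 - a^2
b^2 = 562 - 121
b^2 = 441
b = sqrt(441) = 21

21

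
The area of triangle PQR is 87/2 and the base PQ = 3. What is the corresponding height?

height = 2 * 87/2 / 3 = 29

29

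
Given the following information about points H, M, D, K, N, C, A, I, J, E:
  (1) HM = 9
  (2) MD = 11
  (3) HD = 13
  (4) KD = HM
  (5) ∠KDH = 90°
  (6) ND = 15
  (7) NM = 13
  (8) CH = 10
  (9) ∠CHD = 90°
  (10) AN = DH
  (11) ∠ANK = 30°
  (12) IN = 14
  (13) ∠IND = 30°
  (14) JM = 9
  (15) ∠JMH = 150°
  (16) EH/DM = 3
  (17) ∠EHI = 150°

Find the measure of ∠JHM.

Step 1: By the law of cosines on triangle HMJ: HJ² = 9² + 9² − 2·9·9·cos(150°) = 302.3, so HJ ≈ 17.39.
Step 2: By the inverse law of cosines on triangle JHM: cos(∠JHM) = (17.39² + 9² − 9²) / (2·17.39·9) = 302.3/312.96 = 0.9659, so ∠JHM = 15°.

Therefore, the measure of angle ∠JHM = 15°.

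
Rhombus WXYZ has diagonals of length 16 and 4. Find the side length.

The diagonals of a rhombus bisect each other at right angles.
Half-diagonals: 16/2 = 8 and 4/2 = 2
side = sqrt(8^2 + 2^2)
side = sqrt(64 + 4)
side = sqrt(68) = 2*sqrt(17)

2*sqrt(17)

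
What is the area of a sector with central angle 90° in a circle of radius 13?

Sector area = πr² × θ/360
= π × 13² × 1/4
= π × 169 × 1/4
= 169*pi/4

169*pi/4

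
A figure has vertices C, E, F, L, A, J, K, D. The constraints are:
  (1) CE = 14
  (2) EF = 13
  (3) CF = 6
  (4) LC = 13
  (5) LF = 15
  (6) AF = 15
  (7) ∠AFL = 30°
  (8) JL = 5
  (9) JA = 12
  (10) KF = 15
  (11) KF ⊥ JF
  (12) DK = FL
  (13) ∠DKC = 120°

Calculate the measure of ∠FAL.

Step 1: By the law of cosines on triangle AFL: AL² = 15² + 15² − 2·15·15·cos(30°) = 60.29, so AL ≈ 7.76.
Step 2: By the inverse law of cosines on triangle FAL: cos(∠FAL) = (15² + 7.76² − 15²) / (2·15·7.76) = 60.29/232.94 = 0.2588, so ∠FAL = 75°.

Therefore, the measure of angle ∠FAL = 75°.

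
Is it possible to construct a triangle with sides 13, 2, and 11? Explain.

Check the triangle inequality: 2 + 11 = 13 ≤ 13.
Since the sum of two sides does not exceed the third, no triangle can be formed.

No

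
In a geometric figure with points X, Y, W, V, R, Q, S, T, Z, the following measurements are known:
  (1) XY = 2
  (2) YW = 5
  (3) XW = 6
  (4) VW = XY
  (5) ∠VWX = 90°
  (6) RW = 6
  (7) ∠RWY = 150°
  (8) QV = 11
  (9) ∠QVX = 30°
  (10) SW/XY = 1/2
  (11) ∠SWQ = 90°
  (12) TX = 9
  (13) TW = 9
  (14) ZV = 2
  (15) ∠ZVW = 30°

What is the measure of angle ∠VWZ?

From the given relations: VW = XY = 2.
Step 1: By the law of cosines on triangle WVZ: WZ² = 2² + 2² − 2·2·2·cos(30°) = 1.07, so WZ ≈ 1.04.
Step 2: By the inverse law of cosines on triangle VWZ: cos(∠VWZ) = (2² + 1.04² − 2²) / (2·2·1.04) = 1.07/4.14 = 0.2588, so ∠VWZ = 75°.

Therefore, the measure of angle ∠VWZ = 75°.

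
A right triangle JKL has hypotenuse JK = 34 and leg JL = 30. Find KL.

Rearranging the Pythagorean theorem to solve for the unknown leg:
leg^2 = hypotenuse^2 - known_leg^2 = 1156 - 900 = 256
leg = sqrt(256) = 16.

16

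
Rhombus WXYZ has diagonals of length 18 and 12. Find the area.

Area = (18 * 12) / 2 = 216 / 2 = 108

108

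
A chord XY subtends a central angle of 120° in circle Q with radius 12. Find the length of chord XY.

Chord length = 2r sin(θ/2)
= 2 × 12 × sin(120°/2)
= 2 × 12 × sin(60°)
= 12*sqrt(3)

12*sqrt(3)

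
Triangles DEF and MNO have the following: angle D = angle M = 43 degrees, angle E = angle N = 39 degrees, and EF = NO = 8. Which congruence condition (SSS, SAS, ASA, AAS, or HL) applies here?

The given information provides:
angle D = angle M = 43 degrees, angle E = angle N = 39 degrees, and EF = NO = 8
This matches the AAS congruence theorem.
Two pairs of corresponding angles and a non-included side are equal (Angle-Angle-Side).

AAS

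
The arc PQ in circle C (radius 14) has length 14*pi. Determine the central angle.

θ = 360 × 14*pi / (2π × 14) = 180° (rearranging arc length formula).

180°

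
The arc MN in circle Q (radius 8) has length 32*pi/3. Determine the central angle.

The full circumference is 2πr = 16*pi.
The arc is 32*pi/3 / 16*pi = 2/3 of the full circle.
So the central angle = 2/3 × 360° = 240°.

240°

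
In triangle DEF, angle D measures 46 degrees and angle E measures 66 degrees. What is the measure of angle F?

The interior angles sum to 180°: angle F = 180 - 46 - 66 = 68°.
The triangle is acute (angles 46°, 66°, 68°).

68 degrees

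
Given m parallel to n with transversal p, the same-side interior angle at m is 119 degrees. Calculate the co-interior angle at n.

Co-interior (same-side interior) angles are between the parallel lines on the same side of the transversal.
Unlike corresponding or alternate interior angles, they are supplementary rather than equal.
So the angle = 180 - 119 = 61 degrees.

61 degrees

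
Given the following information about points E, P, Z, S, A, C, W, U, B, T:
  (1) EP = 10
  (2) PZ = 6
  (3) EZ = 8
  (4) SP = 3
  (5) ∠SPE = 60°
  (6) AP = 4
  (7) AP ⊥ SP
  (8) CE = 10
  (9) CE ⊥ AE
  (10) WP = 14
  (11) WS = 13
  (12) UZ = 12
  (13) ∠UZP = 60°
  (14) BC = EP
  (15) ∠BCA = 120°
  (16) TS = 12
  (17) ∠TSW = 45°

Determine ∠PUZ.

Step 1: By the law of cosines on triangle UZP: UP² = 12² + 6² − 2·12·6·cos(60°) = 108, so UP = 6·√3.
Step 2: By the inverse law of cosines on triangle PUZ: cos(∠PUZ) = ((6·√3)² + 12² − 6²) / (2·6·√3·12) = 216/249.42 = 0.866, so ∠PUZ = 30°.

Therefore, the measure of angle ∠PUZ = 30°.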